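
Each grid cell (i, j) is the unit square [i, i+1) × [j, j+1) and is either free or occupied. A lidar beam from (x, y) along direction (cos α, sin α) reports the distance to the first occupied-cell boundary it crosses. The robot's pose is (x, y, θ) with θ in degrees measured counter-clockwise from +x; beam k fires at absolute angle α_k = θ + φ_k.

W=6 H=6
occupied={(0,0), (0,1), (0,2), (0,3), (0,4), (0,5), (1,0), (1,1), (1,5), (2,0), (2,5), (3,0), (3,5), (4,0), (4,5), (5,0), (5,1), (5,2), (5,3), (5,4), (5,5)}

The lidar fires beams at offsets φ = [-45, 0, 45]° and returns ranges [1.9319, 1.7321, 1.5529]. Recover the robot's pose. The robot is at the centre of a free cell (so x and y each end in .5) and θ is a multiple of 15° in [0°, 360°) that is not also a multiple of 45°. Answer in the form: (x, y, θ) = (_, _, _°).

Enumerate (i+0.5, j+0.5, θ) over the 15 free cells and 16 admissible headings. For each, cast all 3 beams and compare to the given ranges.
  (4.5, 4.5, 240°): beam 1 = 3.6235 ≠ 1.9319 ✗
  (4.5, 3.5, 75°): beam 1 = 0.5774 ≠ 1.9319 ✗
  (4.5, 3.5, 150°): beam 1 = 1.5529 ≠ 1.9319 ✗
  (3.5, 1.5, 150°): beam 1 = 3.6235 ≠ 1.9319 ✗
  (3.5, 1.5, 240°): beam 1 = 1.5529 ≠ 1.9319 ✗
  …
  (3.5, 2.5, 240°): r_1=1.9319, r_2=1.7321, r_3=1.5529 — all match ✓
Unique over the lattice → pose = (3.5, 2.5, 240°).

(x, y, θ) = (3.5, 2.5, 240°)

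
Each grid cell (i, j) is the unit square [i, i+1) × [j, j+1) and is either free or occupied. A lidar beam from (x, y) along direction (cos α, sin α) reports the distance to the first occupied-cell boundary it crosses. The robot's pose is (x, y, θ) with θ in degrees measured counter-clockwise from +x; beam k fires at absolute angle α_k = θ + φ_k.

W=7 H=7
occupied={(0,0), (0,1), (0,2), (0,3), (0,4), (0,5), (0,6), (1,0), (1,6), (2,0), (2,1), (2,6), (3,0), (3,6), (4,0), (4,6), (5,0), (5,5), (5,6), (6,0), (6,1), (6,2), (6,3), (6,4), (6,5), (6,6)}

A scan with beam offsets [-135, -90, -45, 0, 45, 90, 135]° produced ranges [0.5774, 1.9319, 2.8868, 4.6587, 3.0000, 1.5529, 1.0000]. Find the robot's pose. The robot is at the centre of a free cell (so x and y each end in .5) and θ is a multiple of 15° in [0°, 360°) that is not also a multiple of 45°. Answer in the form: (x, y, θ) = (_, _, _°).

(x, y, θ) = (1.5, 4.5, 345°)

Enumerate (i+0.5, j+0.5, θ) over the 23 free cells and 16 admissible headings. For each, cast all 7 beams and compare to the given ranges.
  (1.5, 4.5, 15°): beam 1 = 1.0000 ≠ 0.5774 ✗
  (3.5, 2.5, 255°): beam 1 = 4.0415 ≠ 0.5774 ✗
  (5.5, 4.5, 330°): beam 1 = 4.6587 ≠ 0.5774 ✗
  (4.5, 5.5, 255°): beam 3 = 4.0415 ≠ 2.8868 ✗
  …
  (1.5, 4.5, 345°): r_1=0.5774, r_2=1.9319, r_3=2.8868, r_4=4.6587, r_5=3.0000, r_6=1.5529, r_7=1.0000 — all match ✓
Only this pose fits every beam.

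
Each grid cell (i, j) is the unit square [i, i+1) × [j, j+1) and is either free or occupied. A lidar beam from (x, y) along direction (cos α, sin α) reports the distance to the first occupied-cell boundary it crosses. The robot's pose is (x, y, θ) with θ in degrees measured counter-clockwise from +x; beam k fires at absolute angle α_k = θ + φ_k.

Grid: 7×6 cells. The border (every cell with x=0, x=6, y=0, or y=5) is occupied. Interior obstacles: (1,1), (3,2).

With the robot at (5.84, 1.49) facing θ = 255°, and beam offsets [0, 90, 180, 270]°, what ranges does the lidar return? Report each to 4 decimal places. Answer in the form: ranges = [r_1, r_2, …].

ranges = [0.5073, 0.1656, 0.6182, 1.9705]

beam 1: φ=0°, α=255°
  direction (-0.2588, -0.9659); cell (5,1); t to first gridline: x 3.2455, y 0.5073 (then +3.8637 / +1.0353)
    (5,0) via y @ 0.5073  # hit
  → r_1 = 0.5073
beam 2: φ=90°, α=345°
  direction (0.9659, -0.2588); cell (5,1); t to first gridline: x 0.1656, y 1.8932 (then +1.0353 / +3.8637)
    (6,1) via x @ 0.1656  # hit
  → r_2 = 0.1656
beam 3: φ=180°, α=75°
  direction (0.2588, 0.9659); cell (5,1); t to first gridline: x 0.6182, y 0.5280 (then +3.8637 / +1.0353)
    (5,2) via y @ 0.5280
    (6,2) via x @ 0.6182  # hit
  → r_3 = 0.6182
beam 4: φ=270°, α=165°
  direction (-0.9659, 0.2588); cell (5,1); t to first gridline: x 0.8696, y 1.9705 (then +1.0353 / +3.8637)
    (4,1) via x @ 0.8696
    (3,1) via x @ 1.9049
    (3,2) via y @ 1.9705  # hit
  → r_4 = 1.9705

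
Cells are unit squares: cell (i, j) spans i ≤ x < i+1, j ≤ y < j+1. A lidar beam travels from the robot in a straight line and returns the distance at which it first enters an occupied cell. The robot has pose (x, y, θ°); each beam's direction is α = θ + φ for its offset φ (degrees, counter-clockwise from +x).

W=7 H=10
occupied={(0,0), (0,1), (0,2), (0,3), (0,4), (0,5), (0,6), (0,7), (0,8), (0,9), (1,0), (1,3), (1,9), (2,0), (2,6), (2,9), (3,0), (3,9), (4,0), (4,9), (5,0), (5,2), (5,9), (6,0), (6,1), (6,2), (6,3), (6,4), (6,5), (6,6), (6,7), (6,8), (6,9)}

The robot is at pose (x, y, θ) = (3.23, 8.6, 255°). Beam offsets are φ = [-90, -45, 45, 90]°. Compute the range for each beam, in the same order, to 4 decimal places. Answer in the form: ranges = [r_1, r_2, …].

ranges = [1.5455, 2.5750, 5.5400, 2.8677]

beam 1: φ=-90°, α=165°
  cosα=-0.9659 sinα=0.2588 | (3,8) | tMaxX 0.2381 tMaxY 1.5455 | tΔX 1.0353 tΔY 3.8637
    t=0.2381 [x] (2,8)
    t=1.2734 [x] (1,8)
    t=1.5455 [y] (1,9) — stop
  → r_1 = 1.5455
beam 2: φ=-45°, α=210°
  cosα=-0.8660 sinα=-0.5000 | (3,8) | tMaxX 0.2656 tMaxY 1.2000 | tΔX 1.1547 tΔY 2.0000
    t=0.2656 [x] (2,8)
    t=1.2000 [y] (2,7)
    t=1.4203 [x] (1,7)
    t=2.5750 [x] (0,7) — stop
  → r_2 = 2.5750
beam 3: φ=45°, α=300°
  cosα=0.5000 sinα=-0.8660 | (3,8) | tMaxX 1.5400 tMaxY 0.6928 | tΔX 2.0000 tΔY 1.1547
    t=0.6928 [y] (3,7)
    t=1.5400 [x] (4,7)
    t=1.8475 [y] (4,6)
    t=3.0022 [y] (4,5)
    t=3.5400 [x] (5,5)
    t=4.1569 [y] (5,4)
    t=5.3116 [y] (5,3)
    t=5.5400 [x] (6,3) — stop
  → r_3 = 5.5400
beam 4: φ=90°, α=345°
  cosα=0.9659 sinα=-0.2588 | (3,8) | tMaxX 0.7972 tMaxY 2.3182 | tΔX 1.0353 tΔY 3.8637
    t=0.7972 [x] (4,8)
    t=1.8324 [x] (5,8)
    t=2.3182 [y] (5,7)
    t=2.8677 [x] (6,7) — stop
  → r_4 = 2.8677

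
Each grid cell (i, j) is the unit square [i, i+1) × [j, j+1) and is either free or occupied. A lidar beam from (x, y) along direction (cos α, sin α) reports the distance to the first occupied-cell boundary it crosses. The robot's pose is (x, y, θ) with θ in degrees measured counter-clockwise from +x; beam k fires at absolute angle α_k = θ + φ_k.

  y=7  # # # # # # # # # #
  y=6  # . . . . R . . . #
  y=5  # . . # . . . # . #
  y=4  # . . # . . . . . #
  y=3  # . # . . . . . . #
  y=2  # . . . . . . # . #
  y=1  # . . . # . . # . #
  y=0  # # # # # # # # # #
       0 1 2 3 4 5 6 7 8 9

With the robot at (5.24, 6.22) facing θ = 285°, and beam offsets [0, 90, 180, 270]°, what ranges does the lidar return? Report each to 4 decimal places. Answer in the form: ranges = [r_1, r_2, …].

beam 1: φ=0°, α=285°
  cosα=0.2588 sinα=-0.9659 | (5,6) | tMaxX 2.9364 tMaxY 0.2278 | tΔX 3.8637 tΔY 1.0353
    t=0.2278 [y] (5,5)
    t=1.2630 [y] (5,4)
    t=2.2983 [y] (5,3)
    t=2.9364 [x] (6,3)
    t=3.3336 [y] (6,2)
    t=4.3689 [y] (6,1)
    t=5.4041 [y] (6,0) — stop
  → r_1 = 5.4041
beam 2: φ=90°, α=15°
  cosα=0.9659 sinα=0.2588 | (5,6) | tMaxX 0.7868 tMaxY 3.0137 | tΔX 1.0353 tΔY 3.8637
    t=0.7868 [x] (6,6)
    t=1.8221 [x] (7,6)
    t=2.8574 [x] (8,6)
    t=3.0137 [y] (8,7) — stop
  → r_2 = 3.0137
beam 3: φ=180°, α=105°
  cosα=-0.2588 sinα=0.9659 | (5,6) | tMaxX 0.9273 tMaxY 0.8075 | tΔX 3.8637 tΔY 1.0353
    t=0.8075 [y] (5,7) — stop
  → r_3 = 0.8075
beam 4: φ=270°, α=195°
  cosα=-0.9659 sinα=-0.2588 | (5,6) | tMaxX 0.2485 tMaxY 0.8500 | tΔX 1.0353 tΔY 3.8637
    t=0.2485 [x] (4,6)
    t=0.8500 [y] (4,5)
    t=1.2837 [x] (3,5) — stop
  → r_4 = 1.2837

ranges = [5.4041, 3.0137, 0.8075, 1.2837]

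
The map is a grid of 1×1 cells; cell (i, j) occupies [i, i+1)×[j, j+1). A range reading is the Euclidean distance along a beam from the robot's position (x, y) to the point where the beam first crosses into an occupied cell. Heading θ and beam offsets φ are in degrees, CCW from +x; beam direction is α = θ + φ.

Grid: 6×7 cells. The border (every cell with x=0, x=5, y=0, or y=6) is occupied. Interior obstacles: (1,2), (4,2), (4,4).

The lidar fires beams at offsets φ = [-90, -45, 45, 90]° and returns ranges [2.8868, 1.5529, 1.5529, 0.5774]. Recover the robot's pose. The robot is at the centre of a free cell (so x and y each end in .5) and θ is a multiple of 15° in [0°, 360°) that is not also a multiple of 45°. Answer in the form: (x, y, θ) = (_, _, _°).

Enumerate (i+0.5, j+0.5, θ) over the 17 free cells and 16 admissible headings. For each, cast all 4 beams and compare to the given ranges.
  (3.5, 1.5, 255°): beam 1 = 1.9319 ≠ 2.8868 ✗
  (4.5, 3.5, 120°): beam 1 = 0.5774 ≠ 2.8868 ✗
  (4.5, 1.5, 345°): beam 1 = 0.5176 ≠ 2.8868 ✗
  (2.5, 2.5, 345°): beam 1 = 1.5529 ≠ 2.8868 ✗
  …
  (3.5, 2.5, 240°): r_1=2.8868, r_2=1.5529, r_3=1.5529, r_4=0.5774 — all match ✓
Only this pose fits every beam.

(x, y, θ) = (3.5, 2.5, 240°)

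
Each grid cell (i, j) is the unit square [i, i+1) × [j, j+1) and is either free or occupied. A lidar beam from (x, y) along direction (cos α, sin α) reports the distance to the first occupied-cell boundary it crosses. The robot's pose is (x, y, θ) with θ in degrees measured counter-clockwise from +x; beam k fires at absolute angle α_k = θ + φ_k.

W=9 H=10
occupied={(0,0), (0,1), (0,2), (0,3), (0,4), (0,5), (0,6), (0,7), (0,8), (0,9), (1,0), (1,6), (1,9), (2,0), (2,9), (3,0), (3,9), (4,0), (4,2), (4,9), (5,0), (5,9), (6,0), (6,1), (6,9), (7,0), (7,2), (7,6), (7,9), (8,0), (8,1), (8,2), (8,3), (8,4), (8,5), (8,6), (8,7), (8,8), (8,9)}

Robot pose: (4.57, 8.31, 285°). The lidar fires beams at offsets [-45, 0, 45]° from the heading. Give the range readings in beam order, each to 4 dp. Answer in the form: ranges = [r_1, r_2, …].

ranges = [7.1400, 6.5326, 2.8059]

beam 1: φ=-45°, α=240°
  dir = (cos 240°, sin 240°) = (-0.5000, -0.8660); from cell (4,8)
  next x-line at t=1.1400, next y-line at t=0.3580; Δt_x=2.0000, Δt_y=1.1547
    y: enter (4,7) at t=0.3580
    x: enter (3,7) at t=1.1400
    y: enter (3,6) at t=1.5127
    y: enter (3,5) at t=2.6674
    x: enter (2,5) at t=3.1400
    y: enter (2,4) at t=3.8221
    y: enter (2,3) at t=4.9768
    x: enter (1,3) at t=5.1400
    y: enter (1,2) at t=6.1315
    x: enter (0,2) at t=7.1400 ← occupied
  → r_1 = 7.1400
beam 2: φ=0°, α=285°
  dir = (cos 285°, sin 285°) = (0.2588, -0.9659); from cell (4,8)
  next x-line at t=1.6614, next y-line at t=0.3209; Δt_x=3.8637, Δt_y=1.0353
    y: enter (4,7) at t=0.3209
    y: enter (4,6) at t=1.3562
    x: enter (5,6) at t=1.6614
    y: enter (5,5) at t=2.3915
    y: enter (5,4) at t=3.4268
    y: enter (5,3) at t=4.4620
    y: enter (5,2) at t=5.4973
    x: enter (6,2) at t=5.5251
    y: enter (6,1) at t=6.5326 ← occupied
  → r_2 = 6.5326
beam 3: φ=45°, α=330°
  dir = (cos 330°, sin 330°) = (0.8660, -0.5000); from cell (4,8)
  next x-line at t=0.4965, next y-line at t=0.6200; Δt_x=1.1547, Δt_y=2.0000
    x: enter (5,8) at t=0.4965
    y: enter (5,7) at t=0.6200
    x: enter (6,7) at t=1.6512
    y: enter (6,6) at t=2.6200
    x: enter (7,6) at t=2.8059 ← occupied
  → r_3 = 2.8059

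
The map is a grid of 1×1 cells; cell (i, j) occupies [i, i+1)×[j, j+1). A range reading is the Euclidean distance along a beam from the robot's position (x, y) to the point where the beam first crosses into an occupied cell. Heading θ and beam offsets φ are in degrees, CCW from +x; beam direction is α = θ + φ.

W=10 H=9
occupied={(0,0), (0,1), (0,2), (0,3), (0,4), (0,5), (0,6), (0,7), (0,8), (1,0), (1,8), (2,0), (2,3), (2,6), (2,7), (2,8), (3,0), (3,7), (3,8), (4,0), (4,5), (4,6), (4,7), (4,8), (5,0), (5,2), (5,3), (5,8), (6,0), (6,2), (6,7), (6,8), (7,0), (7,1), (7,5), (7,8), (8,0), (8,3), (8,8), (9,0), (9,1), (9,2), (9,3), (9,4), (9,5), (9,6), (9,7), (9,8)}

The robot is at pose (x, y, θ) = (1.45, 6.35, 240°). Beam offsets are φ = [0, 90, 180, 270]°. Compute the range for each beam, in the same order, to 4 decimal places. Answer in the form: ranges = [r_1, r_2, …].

beam 1: φ=0°, α=240°
  dir = (cos 240°, sin 240°) = (-0.5000, -0.8660); from cell (1,6)
  next x-line at t=0.9000, next y-line at t=0.4041; Δt_x=2.0000, Δt_y=1.1547
    y: enter (1,5) at t=0.4041
    x: enter (0,5) at t=0.9000 ← occupied
  → r_1 = 0.9000
beam 2: φ=90°, α=330°
  dir = (cos 330°, sin 330°) = (0.8660, -0.5000); from cell (1,6)
  next x-line at t=0.6351, next y-line at t=0.7000; Δt_x=1.1547, Δt_y=2.0000
    x: enter (2,6) at t=0.6351 ← occupied
  → r_2 = 0.6351
beam 3: φ=180°, α=60°
  dir = (cos 60°, sin 60°) = (0.5000, 0.8660); from cell (1,6)
  next x-line at t=1.1000, next y-line at t=0.7506; Δt_x=2.0000, Δt_y=1.1547
    y: enter (1,7) at t=0.7506
    x: enter (2,7) at t=1.1000 ← occupied
  → r_3 = 1.1000
beam 4: φ=270°, α=150°
  dir = (cos 150°, sin 150°) = (-0.8660, 0.5000); from cell (1,6)
  next x-line at t=0.5196, next y-line at t=1.3000; Δt_x=1.1547, Δt_y=2.0000
    x: enter (0,6) at t=0.5196 ← occupied
  → r_4 = 0.5196

ranges = [0.9000, 0.6351, 1.1000, 0.5196]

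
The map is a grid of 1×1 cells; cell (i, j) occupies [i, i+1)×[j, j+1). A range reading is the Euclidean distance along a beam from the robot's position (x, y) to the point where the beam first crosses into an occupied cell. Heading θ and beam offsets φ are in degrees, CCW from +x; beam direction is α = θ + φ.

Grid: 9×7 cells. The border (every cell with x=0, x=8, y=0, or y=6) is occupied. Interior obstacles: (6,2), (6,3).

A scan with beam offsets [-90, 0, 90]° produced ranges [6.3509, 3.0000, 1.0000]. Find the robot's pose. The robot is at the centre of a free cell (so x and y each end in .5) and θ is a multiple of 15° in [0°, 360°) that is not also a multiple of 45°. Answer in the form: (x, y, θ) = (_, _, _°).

Enumerate (i+0.5, j+0.5, θ) over the 33 free cells and 16 admissible headings. For each, cast all 3 beams and compare to the given ranges.
  (1.5, 2.5, 300°): beam 1 = 0.5774 ≠ 6.3509 ✗
  (1.5, 5.5, 240°): beam 1 = 0.5774 ≠ 6.3509 ✗
  (2.5, 2.5, 300°): beam 1 = 1.7321 ≠ 6.3509 ✗
  …
  (6.5, 5.5, 300°): r_1=6.3509, r_2=3.0000, r_3=1.0000 — all match ✓
Only this pose fits every beam.

(x, y, θ) = (6.5, 5.5, 300°)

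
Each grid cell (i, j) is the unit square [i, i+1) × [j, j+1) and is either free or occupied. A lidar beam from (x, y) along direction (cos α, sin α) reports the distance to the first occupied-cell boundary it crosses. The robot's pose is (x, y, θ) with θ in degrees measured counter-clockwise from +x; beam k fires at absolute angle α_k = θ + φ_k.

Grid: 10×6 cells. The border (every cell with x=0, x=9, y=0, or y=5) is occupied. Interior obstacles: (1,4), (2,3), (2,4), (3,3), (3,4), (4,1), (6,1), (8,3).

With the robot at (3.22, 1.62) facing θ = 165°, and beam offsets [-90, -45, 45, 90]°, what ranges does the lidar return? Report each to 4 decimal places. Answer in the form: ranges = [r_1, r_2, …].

ranges = [1.4287, 1.5935, 1.2400, 0.6419]

beam 1: φ=-90°, α=75°
  cosα=0.2588 sinα=0.9659 | (3,1) | tMaxX 3.0137 tMaxY 0.3934 | tΔX 3.8637 tΔY 1.0353
    t=0.3934 [y] (3,2)
    t=1.4287 [y] (3,3) — stop
  → r_1 = 1.4287
beam 2: φ=-45°, α=120°
  cosα=-0.5000 sinα=0.8660 | (3,1) | tMaxX 0.4400 tMaxY 0.4388 | tΔX 2.0000 tΔY 1.1547
    t=0.4388 [y] (3,2)
    t=0.4400 [x] (2,2)
    t=1.5935 [y] (2,3) — stop
  → r_2 = 1.5935
beam 3: φ=45°, α=210°
  cosα=-0.8660 sinα=-0.5000 | (3,1) | tMaxX 0.2540 tMaxY 1.2400 | tΔX 1.1547 tΔY 2.0000
    t=0.2540 [x] (2,1)
    t=1.2400 [y] (2,0) — stop
  → r_3 = 1.2400
beam 4: φ=90°, α=255°
  cosα=-0.2588 sinα=-0.9659 | (3,1) | tMaxX 0.8500 tMaxY 0.6419 | tΔX 3.8637 tΔY 1.0353
    t=0.6419 [y] (3,0) — stop
  → r_4 = 0.6419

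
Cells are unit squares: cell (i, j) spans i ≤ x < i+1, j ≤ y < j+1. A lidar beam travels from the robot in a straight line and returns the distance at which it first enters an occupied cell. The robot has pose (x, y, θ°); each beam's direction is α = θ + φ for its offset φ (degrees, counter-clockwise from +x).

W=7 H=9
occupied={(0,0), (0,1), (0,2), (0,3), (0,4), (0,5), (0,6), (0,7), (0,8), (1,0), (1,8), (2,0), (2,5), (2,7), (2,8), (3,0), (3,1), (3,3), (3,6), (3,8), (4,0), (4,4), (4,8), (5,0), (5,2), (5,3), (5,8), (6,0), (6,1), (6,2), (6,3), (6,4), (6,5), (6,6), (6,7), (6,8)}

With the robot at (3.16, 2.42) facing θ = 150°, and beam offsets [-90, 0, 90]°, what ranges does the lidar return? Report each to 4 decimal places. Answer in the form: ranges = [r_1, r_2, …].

beam 1: φ=-90°, α=60°
  dir = (cos 60°, sin 60°) = (0.5000, 0.8660); from cell (3,2)
  next x-line at t=1.6800, next y-line at t=0.6697; Δt_x=2.0000, Δt_y=1.1547
    y: enter (3,3) at t=0.6697 ← occupied
  → r_1 = 0.6697
beam 2: φ=0°, α=150°
  dir = (cos 150°, sin 150°) = (-0.8660, 0.5000); from cell (3,2)
  next x-line at t=0.1848, next y-line at t=1.1600; Δt_x=1.1547, Δt_y=2.0000
    x: enter (2,2) at t=0.1848
    y: enter (2,3) at t=1.1600
    x: enter (1,3) at t=1.3395
    x: enter (0,3) at t=2.4942 ← occupied
  → r_2 = 2.4942
beam 3: φ=90°, α=240°
  dir = (cos 240°, sin 240°) = (-0.5000, -0.8660); from cell (3,2)
  next x-line at t=0.3200, next y-line at t=0.4850; Δt_x=2.0000, Δt_y=1.1547
    x: enter (2,2) at t=0.3200
    y: enter (2,1) at t=0.4850
    y: enter (2,0) at t=1.6397 ← occupied
  → r_3 = 1.6397

ranges = [0.6697, 2.4942, 1.6397]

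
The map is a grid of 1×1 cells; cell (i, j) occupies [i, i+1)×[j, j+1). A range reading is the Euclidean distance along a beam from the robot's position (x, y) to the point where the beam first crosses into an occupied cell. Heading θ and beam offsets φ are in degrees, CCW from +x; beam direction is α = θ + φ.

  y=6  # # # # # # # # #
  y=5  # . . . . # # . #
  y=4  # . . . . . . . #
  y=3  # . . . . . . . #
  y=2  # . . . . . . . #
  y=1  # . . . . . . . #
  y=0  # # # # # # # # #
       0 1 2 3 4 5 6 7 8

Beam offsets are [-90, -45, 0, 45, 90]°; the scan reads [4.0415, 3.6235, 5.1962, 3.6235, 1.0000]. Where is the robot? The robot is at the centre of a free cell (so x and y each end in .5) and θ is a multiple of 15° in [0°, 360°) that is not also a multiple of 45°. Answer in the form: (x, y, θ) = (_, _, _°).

Candidates: 33 free-cell centres × 16 headings = 528 poses. Raycast each; keep the one whose scan matches to 4 dp.
  (5.5, 3.5, 60°): beam 1 = 2.8868 ≠ 4.0415 ✗
  (4.5, 1.5, 30°): beam 1 = 0.5774 ≠ 4.0415 ✗
  (5.5, 4.5, 285°): beam 1 = 4.6587 ≠ 4.0415 ✗
  (7.5, 2.5, 195°): beam 1 = 2.5882 ≠ 4.0415 ✗
  …
  (4.5, 1.5, 120°): r_1=4.0415, r_2=3.6235, r_3=5.1962, r_4=3.6235, r_5=1.0000 — all match ✓
No second candidate reproduces the full scan.

(x, y, θ) = (4.5, 1.5, 120°)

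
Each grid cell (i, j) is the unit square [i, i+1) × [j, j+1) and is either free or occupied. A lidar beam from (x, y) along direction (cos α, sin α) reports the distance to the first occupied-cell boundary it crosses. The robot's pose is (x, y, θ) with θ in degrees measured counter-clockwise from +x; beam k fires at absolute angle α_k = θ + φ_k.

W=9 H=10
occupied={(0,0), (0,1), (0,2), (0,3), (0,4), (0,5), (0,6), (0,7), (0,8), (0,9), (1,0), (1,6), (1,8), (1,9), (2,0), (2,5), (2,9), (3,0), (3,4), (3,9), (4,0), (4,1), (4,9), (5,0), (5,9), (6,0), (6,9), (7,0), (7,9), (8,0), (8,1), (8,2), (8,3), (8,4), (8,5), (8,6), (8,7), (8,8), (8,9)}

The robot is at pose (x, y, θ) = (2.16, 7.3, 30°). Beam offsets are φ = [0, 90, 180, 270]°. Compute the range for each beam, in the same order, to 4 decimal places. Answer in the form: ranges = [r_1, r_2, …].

beam 1: φ=0°, α=30°
  cosα=0.8660 sinα=0.5000 | (2,7) | tMaxX 0.9699 tMaxY 1.4000 | tΔX 1.1547 tΔY 2.0000
    t=0.9699 [x] (3,7)
    t=1.4000 [y] (3,8)
    t=2.1246 [x] (4,8)
    t=3.2793 [x] (5,8)
    t=3.4000 [y] (5,9) — stop
  → r_1 = 3.4000
beam 2: φ=90°, α=120°
  cosα=-0.5000 sinα=0.8660 | (2,7) | tMaxX 0.3200 tMaxY 0.8083 | tΔX 2.0000 tΔY 1.1547
    t=0.3200 [x] (1,7)
    t=0.8083 [y] (1,8) — stop
  → r_2 = 0.8083
beam 3: φ=180°, α=210°
  cosα=-0.8660 sinα=-0.5000 | (2,7) | tMaxX 0.1848 tMaxY 0.6000 | tΔX 1.1547 tΔY 2.0000
    t=0.1848 [x] (1,7)
    t=0.6000 [y] (1,6) — stop
  → r_3 = 0.6000
beam 4: φ=270°, α=300°
  cosα=0.5000 sinα=-0.8660 | (2,7) | tMaxX 1.6800 tMaxY 0.3464 | tΔX 2.0000 tΔY 1.1547
    t=0.3464 [y] (2,6)
    t=1.5011 [y] (2,5) — stop
  → r_4 = 1.5011

ranges = [3.4000, 0.8083, 0.6000, 1.5011]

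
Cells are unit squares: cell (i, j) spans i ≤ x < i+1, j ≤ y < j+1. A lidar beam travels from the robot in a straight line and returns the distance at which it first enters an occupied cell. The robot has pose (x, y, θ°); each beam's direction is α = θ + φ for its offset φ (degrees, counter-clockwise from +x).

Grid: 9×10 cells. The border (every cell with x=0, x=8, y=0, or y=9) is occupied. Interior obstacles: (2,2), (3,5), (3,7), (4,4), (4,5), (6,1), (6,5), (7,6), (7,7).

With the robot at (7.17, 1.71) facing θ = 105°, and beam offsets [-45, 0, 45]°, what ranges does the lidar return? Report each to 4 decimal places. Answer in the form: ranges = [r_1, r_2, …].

beam 1: φ=-45°, α=60°
  d=(0.5000,0.8660)  start (7,1)  tX=1.6600 tY=0.3349  stride 1/|dx|=2.0000 1/|dy|=1.1547
    cross y-line → (7,2), t=0.3349
    cross y-line → (7,3), t=1.4896
    cross x-line → (8,3), t=1.6600 (wall)
  → r_1 = 1.6600
beam 2: φ=0°, α=105°
  d=(-0.2588,0.9659)  start (7,1)  tX=0.6568 tY=0.3002  stride 1/|dx|=3.8637 1/|dy|=1.0353
    cross y-line → (7,2), t=0.3002
    cross x-line → (6,2), t=0.6568
    cross y-line → (6,3), t=1.3355
    cross y-line → (6,4), t=2.3708
    cross y-line → (6,5), t=3.4061 (wall)
  → r_2 = 3.4061
beam 3: φ=45°, α=150°
  d=(-0.8660,0.5000)  start (7,1)  tX=0.1963 tY=0.5800  stride 1/|dx|=1.1547 1/|dy|=2.0000
    cross x-line → (6,1), t=0.1963 (wall)
  → r_3 = 0.1963

ranges = [1.6600, 3.4061, 0.1963]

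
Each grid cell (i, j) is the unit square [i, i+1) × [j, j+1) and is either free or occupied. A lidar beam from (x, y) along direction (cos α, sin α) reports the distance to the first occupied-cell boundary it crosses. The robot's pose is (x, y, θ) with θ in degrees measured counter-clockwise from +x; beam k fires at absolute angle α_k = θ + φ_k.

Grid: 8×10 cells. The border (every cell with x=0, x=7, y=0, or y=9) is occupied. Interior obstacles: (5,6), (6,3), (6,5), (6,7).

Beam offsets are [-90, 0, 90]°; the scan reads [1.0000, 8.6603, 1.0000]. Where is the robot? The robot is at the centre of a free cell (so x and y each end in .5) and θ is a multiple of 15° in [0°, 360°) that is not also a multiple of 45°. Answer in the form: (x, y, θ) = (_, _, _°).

(x, y, θ) = (5.5, 8.5, 240°)

The pose lattice has 44·16 = 704 candidates. Test each by forward raycasting.
  (6.5, 8.5, 30°): beam 1 = 0.5774 ≠ 1.0000 ✗
  (3.5, 4.5, 255°): beam 1 = 2.5882 ≠ 1.0000 ✗
  (2.5, 8.5, 30°): beam 1 = 8.6603 ≠ 1.0000 ✗
  (1.5, 7.5, 255°): beam 1 = 0.5176 ≠ 1.0000 ✗
  (1.5, 8.5, 300°): beam 1 = 0.5774 ≠ 1.0000 ✗
  …
  (5.5, 8.5, 240°): r_1=1.0000, r_2=8.6603, r_3=1.0000 — all match ✓
Unique over the lattice → pose = (5.5, 8.5, 240°).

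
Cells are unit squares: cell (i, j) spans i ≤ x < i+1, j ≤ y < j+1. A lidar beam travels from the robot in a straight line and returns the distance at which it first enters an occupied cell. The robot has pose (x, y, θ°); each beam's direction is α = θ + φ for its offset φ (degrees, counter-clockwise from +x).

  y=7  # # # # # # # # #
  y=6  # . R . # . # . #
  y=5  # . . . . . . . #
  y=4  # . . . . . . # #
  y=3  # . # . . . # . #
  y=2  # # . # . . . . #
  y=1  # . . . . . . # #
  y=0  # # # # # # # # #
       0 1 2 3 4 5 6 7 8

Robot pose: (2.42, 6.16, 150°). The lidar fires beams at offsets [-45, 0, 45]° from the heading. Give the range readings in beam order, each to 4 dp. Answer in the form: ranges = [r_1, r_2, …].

ranges = [0.8696, 1.6397, 1.4701]

beam 1: φ=-45°, α=105°
  d=(-0.2588,0.9659)  start (2,6)  tX=1.6228 tY=0.8696  stride 1/|dx|=3.8637 1/|dy|=1.0353
    cross y-line → (2,7), t=0.8696 (wall)
  → r_1 = 0.8696
beam 2: φ=0°, α=150°
  d=(-0.8660,0.5000)  start (2,6)  tX=0.4850 tY=1.6800  stride 1/|dx|=1.1547 1/|dy|=2.0000
    cross x-line → (1,6), t=0.4850
    cross x-line → (0,6), t=1.6397 (wall)
  → r_2 = 1.6397
beam 3: φ=45°, α=195°
  d=(-0.9659,-0.2588)  start (2,6)  tX=0.4348 tY=0.6182  stride 1/|dx|=1.0353 1/|dy|=3.8637
    cross x-line → (1,6), t=0.4348
    cross y-line → (1,5), t=0.6182
    cross x-line → (0,5), t=1.4701 (wall)
  → r_3 = 1.4701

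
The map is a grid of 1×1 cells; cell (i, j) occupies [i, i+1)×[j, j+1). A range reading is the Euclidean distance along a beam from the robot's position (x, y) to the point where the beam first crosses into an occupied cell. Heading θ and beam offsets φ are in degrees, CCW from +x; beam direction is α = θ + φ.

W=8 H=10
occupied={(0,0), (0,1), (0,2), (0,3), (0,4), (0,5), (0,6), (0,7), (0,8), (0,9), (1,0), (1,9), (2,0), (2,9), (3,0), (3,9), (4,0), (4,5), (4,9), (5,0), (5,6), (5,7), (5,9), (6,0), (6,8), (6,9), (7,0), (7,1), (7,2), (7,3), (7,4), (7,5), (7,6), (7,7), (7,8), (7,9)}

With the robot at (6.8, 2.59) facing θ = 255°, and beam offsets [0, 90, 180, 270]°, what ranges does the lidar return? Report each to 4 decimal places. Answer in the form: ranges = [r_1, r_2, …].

ranges = [1.6461, 0.2071, 0.7727, 6.0046]

beam 1: φ=0°, α=255°
  dir = (cos 255°, sin 255°) = (-0.2588, -0.9659); from cell (6,2)
  next x-line at t=3.0910, next y-line at t=0.6108; Δt_x=3.8637, Δt_y=1.0353
    y: enter (6,1) at t=0.6108
    y: enter (6,0) at t=1.6461 ← occupied
  → r_1 = 1.6461
beam 2: φ=90°, α=345°
  dir = (cos 345°, sin 345°) = (0.9659, -0.2588); from cell (6,2)
  next x-line at t=0.2071, next y-line at t=2.2796; Δt_x=1.0353, Δt_y=3.8637
    x: enter (7,2) at t=0.2071 ← occupied
  → r_2 = 0.2071
beam 3: φ=180°, α=75°
  dir = (cos 75°, sin 75°) = (0.2588, 0.9659); from cell (6,2)
  next x-line at t=0.7727, next y-line at t=0.4245; Δt_x=3.8637, Δt_y=1.0353
    y: enter (6,3) at t=0.4245
    x: enter (7,3) at t=0.7727 ← occupied
  → r_3 = 0.7727
beam 4: φ=270°, α=165°
  dir = (cos 165°, sin 165°) = (-0.9659, 0.2588); from cell (6,2)
  next x-line at t=0.8282, next y-line at t=1.5841; Δt_x=1.0353, Δt_y=3.8637
    x: enter (5,2) at t=0.8282
    y: enter (5,3) at t=1.5841
    x: enter (4,3) at t=1.8635
    x: enter (3,3) at t=2.8988
    x: enter (2,3) at t=3.9340
    x: enter (1,3) at t=4.9693
    y: enter (1,4) at t=5.4478
    x: enter (0,4) at t=6.0046 ← occupied
  → r_4 = 6.0046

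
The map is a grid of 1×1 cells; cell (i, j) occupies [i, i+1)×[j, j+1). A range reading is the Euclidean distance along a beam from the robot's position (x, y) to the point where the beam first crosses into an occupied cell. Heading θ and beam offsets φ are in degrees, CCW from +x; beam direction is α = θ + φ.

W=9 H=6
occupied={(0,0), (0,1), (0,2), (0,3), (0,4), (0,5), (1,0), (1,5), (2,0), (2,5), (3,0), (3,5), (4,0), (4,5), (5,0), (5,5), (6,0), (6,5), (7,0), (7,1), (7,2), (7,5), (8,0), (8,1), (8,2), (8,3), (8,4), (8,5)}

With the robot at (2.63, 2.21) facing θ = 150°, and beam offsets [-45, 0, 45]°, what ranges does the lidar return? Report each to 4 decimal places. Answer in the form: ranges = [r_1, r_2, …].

beam 1: φ=-45°, α=105°
  dir = (cos 105°, sin 105°) = (-0.2588, 0.9659); from cell (2,2)
  next x-line at t=2.4341, next y-line at t=0.8179; Δt_x=3.8637, Δt_y=1.0353
    y: enter (2,3) at t=0.8179
    y: enter (2,4) at t=1.8531
    x: enter (1,4) at t=2.4341
    y: enter (1,5) at t=2.8884 ← occupied
  → r_1 = 2.8884
beam 2: φ=0°, α=150°
  dir = (cos 150°, sin 150°) = (-0.8660, 0.5000); from cell (2,2)
  next x-line at t=0.7275, next y-line at t=1.5800; Δt_x=1.1547, Δt_y=2.0000
    x: enter (1,2) at t=0.7275
    y: enter (1,3) at t=1.5800
    x: enter (0,3) at t=1.8822 ← occupied
  → r_2 = 1.8822
beam 3: φ=45°, α=195°
  dir = (cos 195°, sin 195°) = (-0.9659, -0.2588); from cell (2,2)
  next x-line at t=0.6522, next y-line at t=0.8114; Δt_x=1.0353, Δt_y=3.8637
    x: enter (1,2) at t=0.6522
    y: enter (1,1) at t=0.8114
    x: enter (0,1) at t=1.6875 ← occupied
  → r_3 = 1.6875

ranges = [2.8884, 1.8822, 1.6875]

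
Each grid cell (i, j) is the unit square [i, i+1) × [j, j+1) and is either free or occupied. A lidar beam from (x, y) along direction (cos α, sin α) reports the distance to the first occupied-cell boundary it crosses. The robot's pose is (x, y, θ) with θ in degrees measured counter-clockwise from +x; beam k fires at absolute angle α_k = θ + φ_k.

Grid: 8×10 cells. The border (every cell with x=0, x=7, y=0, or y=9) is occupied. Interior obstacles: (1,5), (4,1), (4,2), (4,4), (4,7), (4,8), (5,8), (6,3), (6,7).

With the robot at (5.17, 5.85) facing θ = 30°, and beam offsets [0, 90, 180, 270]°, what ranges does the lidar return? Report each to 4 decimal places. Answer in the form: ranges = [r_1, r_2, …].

ranges = [2.1131, 1.3279, 4.8151, 2.1362]

beam 1: φ=0°, α=30°
  dir = (cos 30°, sin 30°) = (0.8660, 0.5000); from cell (5,5)
  next x-line at t=0.9584, next y-line at t=0.3000; Δt_x=1.1547, Δt_y=2.0000
    y: enter (5,6) at t=0.3000
    x: enter (6,6) at t=0.9584
    x: enter (7,6) at t=2.1131 ← occupied
  → r_1 = 2.1131
beam 2: φ=90°, α=120°
  dir = (cos 120°, sin 120°) = (-0.5000, 0.8660); from cell (5,5)
  next x-line at t=0.3400, next y-line at t=0.1732; Δt_x=2.0000, Δt_y=1.1547
    y: enter (5,6) at t=0.1732
    x: enter (4,6) at t=0.3400
    y: enter (4,7) at t=1.3279 ← occupied
  → r_2 = 1.3279
beam 3: φ=180°, α=210°
  dir = (cos 210°, sin 210°) = (-0.8660, -0.5000); from cell (5,5)
  next x-line at t=0.1963, next y-line at t=1.7000; Δt_x=1.1547, Δt_y=2.0000
    x: enter (4,5) at t=0.1963
    x: enter (3,5) at t=1.3510
    y: enter (3,4) at t=1.7000
    x: enter (2,4) at t=2.5057
    x: enter (1,4) at t=3.6604
    y: enter (1,3) at t=3.7000
    x: enter (0,3) at t=4.8151 ← occupied
  → r_3 = 4.8151
beam 4: φ=270°, α=300°
  dir = (cos 300°, sin 300°) = (0.5000, -0.8660); from cell (5,5)
  next x-line at t=1.6600, next y-line at t=0.9815; Δt_x=2.0000, Δt_y=1.1547
    y: enter (5,4) at t=0.9815
    x: enter (6,4) at t=1.6600
    y: enter (6,3) at t=2.1362 ← occupied
  → r_4 = 2.1362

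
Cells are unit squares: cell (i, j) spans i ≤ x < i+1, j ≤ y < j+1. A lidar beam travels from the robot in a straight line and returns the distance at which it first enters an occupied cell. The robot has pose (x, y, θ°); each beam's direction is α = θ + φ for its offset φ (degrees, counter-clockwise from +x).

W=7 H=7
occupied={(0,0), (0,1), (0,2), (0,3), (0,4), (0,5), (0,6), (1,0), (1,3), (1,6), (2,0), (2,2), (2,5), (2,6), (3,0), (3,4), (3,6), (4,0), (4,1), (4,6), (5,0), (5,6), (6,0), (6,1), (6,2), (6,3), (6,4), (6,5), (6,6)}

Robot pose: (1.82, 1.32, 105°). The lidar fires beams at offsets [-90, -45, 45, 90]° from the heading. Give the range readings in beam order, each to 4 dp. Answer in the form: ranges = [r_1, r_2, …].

ranges = [2.2569, 0.7852, 0.9469, 0.8489]

beam 1: φ=-90°, α=15°
  cosα=0.9659 sinα=0.2588 | (1,1) | tMaxX 0.1863 tMaxY 2.6273 | tΔX 1.0353 tΔY 3.8637
    t=0.1863 [x] (2,1)
    t=1.2216 [x] (3,1)
    t=2.2569 [x] (4,1) — stop
  → r_1 = 2.2569
beam 2: φ=-45°, α=60°
  cosα=0.5000 sinα=0.8660 | (1,1) | tMaxX 0.3600 tMaxY 0.7852 | tΔX 2.0000 tΔY 1.1547
    t=0.3600 [x] (2,1)
    t=0.7852 [y] (2,2) — stop
  → r_2 = 0.7852
beam 3: φ=45°, α=150°
  cosα=-0.8660 sinα=0.5000 | (1,1) | tMaxX 0.9469 tMaxY 1.3600 | tΔX 1.1547 tΔY 2.0000
    t=0.9469 [x] (0,1) — stop
  → r_3 = 0.9469
beam 4: φ=90°, α=195°
  cosα=-0.9659 sinα=-0.2588 | (1,1) | tMaxX 0.8489 tMaxY 1.2364 | tΔX 1.0353 tΔY 3.8637
    t=0.8489 [x] (0,1) — stop
  → r_4 = 0.8489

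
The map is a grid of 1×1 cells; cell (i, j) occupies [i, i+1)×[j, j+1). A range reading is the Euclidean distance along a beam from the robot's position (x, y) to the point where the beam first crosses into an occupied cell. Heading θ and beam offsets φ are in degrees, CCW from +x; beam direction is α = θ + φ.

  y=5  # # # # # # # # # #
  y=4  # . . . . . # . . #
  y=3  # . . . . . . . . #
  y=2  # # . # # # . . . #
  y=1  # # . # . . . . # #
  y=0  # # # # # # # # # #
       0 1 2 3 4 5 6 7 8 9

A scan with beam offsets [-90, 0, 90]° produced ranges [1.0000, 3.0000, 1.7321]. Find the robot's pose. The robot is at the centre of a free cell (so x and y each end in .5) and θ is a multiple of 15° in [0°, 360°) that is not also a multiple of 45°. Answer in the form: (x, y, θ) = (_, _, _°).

(x, y, θ) = (2.5, 3.5, 30°)

Enumerate (i+0.5, j+0.5, θ) over the 24 free cells and 16 admissible headings. For each, cast all 3 beams and compare to the given ranges.
  (2.5, 3.5, 345°): beam 1 = 1.9319 ≠ 1.0000 ✗
  (7.5, 3.5, 15°): beam 1 = 1.9319 ≠ 1.0000 ✗
  (2.5, 2.5, 300°): beam 1 = 0.5774 ≠ 1.0000 ✗
  …
  (2.5, 3.5, 30°): r_1=1.0000, r_2=3.0000, r_3=1.7321 — all match ✓
Unique over the lattice → pose = (2.5, 3.5, 30°).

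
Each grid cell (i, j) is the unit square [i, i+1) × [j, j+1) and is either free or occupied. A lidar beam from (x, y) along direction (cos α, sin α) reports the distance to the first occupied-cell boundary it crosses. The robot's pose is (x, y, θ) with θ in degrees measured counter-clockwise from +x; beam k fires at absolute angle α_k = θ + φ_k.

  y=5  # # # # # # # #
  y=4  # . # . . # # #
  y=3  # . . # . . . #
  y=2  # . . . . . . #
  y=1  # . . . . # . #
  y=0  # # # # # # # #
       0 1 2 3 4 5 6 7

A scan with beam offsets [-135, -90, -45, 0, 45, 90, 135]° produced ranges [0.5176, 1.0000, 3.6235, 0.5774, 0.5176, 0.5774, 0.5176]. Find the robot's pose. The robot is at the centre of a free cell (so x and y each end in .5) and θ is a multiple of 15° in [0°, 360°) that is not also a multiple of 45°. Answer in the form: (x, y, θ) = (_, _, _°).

(x, y, θ) = (1.5, 4.5, 330°)

Candidates: 19 free-cell centres × 16 headings = 304 poses. Raycast each; keep the one whose scan matches to 4 dp.
  (3.5, 2.5, 15°): beam 1 = 1.7321 ≠ 0.5176 ✗
  (1.5, 4.5, 300°): beam 2 = 0.5774 ≠ 1.0000 ✗
  (6.5, 3.5, 195°): beam 1 = 0.5774 ≠ 0.5176 ✗
  (2.5, 1.5, 60°): beam 3 = 4.6587 ≠ 3.6235 ✗
  …
  (1.5, 4.5, 330°): r_1=0.5176, r_2=1.0000, r_3=3.6235, r_4=0.5774, r_5=0.5176, r_6=0.5774, r_7=0.5176 — all match ✓
No second candidate reproduces the full scan.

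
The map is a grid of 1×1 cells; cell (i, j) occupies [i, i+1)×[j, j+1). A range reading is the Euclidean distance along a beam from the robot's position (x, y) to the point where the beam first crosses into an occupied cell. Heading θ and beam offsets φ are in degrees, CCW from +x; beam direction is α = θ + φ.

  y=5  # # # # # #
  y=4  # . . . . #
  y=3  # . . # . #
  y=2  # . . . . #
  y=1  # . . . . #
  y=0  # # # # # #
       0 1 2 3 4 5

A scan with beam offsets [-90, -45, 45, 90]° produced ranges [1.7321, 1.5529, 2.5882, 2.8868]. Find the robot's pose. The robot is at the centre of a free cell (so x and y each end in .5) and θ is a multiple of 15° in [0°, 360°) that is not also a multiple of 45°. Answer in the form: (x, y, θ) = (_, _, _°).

The pose lattice has 15·16 = 240 candidates. Test each by forward raycasting.
  (3.5, 1.5, 210°): beam 1 = 4.0415 ≠ 1.7321 ✗
  (4.5, 4.5, 195°): beam 1 = 0.5176 ≠ 1.7321 ✗
  (4.5, 3.5, 255°): beam 1 = 0.5176 ≠ 1.7321 ✗
  (3.5, 4.5, 150°): beam 1 = 0.5774 ≠ 1.7321 ✗
  …
  (2.5, 3.5, 210°): r_1=1.7321, r_2=1.5529, r_3=2.5882, r_4=2.8868 — all match ✓
Unique over the lattice → pose = (2.5, 3.5, 210°).

(x, y, θ) = (2.5, 3.5, 210°)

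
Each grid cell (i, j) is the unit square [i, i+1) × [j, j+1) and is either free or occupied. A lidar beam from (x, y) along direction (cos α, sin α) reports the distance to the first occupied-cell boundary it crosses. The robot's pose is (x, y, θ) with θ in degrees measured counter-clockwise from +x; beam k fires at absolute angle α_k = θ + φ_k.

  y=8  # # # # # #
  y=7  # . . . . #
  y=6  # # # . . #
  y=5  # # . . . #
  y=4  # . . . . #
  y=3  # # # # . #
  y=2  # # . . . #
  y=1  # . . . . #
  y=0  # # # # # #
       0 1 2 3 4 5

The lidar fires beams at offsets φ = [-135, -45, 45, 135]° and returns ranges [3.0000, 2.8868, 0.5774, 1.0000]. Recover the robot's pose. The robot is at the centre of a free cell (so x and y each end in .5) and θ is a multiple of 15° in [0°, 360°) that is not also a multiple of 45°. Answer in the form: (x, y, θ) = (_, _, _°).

(x, y, θ) = (4.5, 6.5, 285°)

Candidates: 21 free-cell centres × 16 headings = 336 poses. Raycast each; keep the one whose scan matches to 4 dp.
  (2.5, 5.5, 30°): beam 1 = 1.5529 ≠ 3.0000 ✗
  (2.5, 4.5, 255°): beam 1 = 1.0000 ≠ 3.0000 ✗
  (3.5, 5.5, 105°): beam 1 = 1.7321 ≠ 3.0000 ✗
  (1.5, 4.5, 30°): beam 1 = 0.5176 ≠ 3.0000 ✗
  …
  (4.5, 6.5, 285°): r_1=3.0000, r_2=2.8868, r_3=0.5774, r_4=1.0000 — all match ✓
No second candidate reproduces the full scan.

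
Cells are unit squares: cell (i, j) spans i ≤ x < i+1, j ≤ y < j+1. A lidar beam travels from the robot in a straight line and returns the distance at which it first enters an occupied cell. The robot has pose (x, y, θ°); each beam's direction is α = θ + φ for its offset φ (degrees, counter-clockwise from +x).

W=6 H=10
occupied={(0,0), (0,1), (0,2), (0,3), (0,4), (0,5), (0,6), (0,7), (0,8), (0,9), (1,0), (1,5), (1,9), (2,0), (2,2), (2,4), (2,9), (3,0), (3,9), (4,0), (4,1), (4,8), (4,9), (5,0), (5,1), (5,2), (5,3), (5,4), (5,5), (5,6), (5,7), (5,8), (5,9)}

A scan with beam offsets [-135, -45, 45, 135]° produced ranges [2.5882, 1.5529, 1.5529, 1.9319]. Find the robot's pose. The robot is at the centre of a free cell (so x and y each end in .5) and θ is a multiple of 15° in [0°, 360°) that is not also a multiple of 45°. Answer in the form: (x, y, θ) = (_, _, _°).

Candidates: 27 free-cell centres × 16 headings = 432 poses. Raycast each; keep the one whose scan matches to 4 dp.
  (3.5, 5.5, 75°): beam 1 = 3.0000 ≠ 2.5882 ✗
  (1.5, 7.5, 345°): beam 1 = 0.5774 ≠ 2.5882 ✗
  (3.5, 6.5, 60°): beam 1 = 4.6587 ≠ 2.5882 ✗
  …
  (2.5, 7.5, 120°): r_1=2.5882, r_2=1.5529, r_3=1.5529, r_4=1.9319 — all match ✓
Only this pose fits every beam.

(x, y, θ) = (2.5, 7.5, 120°)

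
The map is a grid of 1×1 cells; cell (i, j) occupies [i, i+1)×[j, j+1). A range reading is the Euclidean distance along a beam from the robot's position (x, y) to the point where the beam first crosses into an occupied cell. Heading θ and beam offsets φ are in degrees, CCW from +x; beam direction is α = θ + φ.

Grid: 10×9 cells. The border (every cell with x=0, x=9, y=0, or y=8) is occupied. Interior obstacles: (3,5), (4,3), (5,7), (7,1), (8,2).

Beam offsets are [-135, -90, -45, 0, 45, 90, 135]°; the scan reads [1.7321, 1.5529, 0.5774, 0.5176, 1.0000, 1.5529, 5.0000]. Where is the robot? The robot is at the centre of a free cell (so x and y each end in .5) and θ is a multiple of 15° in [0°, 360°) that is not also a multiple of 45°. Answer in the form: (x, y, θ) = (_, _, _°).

Enumerate (i+0.5, j+0.5, θ) over the 51 free cells and 16 admissible headings. For each, cast all 7 beams and compare to the given ranges.
  (2.5, 3.5, 240°): beam 1 = 4.6587 ≠ 1.7321 ✗
  (6.5, 4.5, 210°): beam 1 = 3.6235 ≠ 1.7321 ✗
  (1.5, 1.5, 345°): beam 1 = 0.5774 ≠ 1.7321 ✗
  (6.5, 7.5, 30°): beam 1 = 6.7293 ≠ 1.7321 ✗
  (5.5, 3.5, 165°): beam 1 = 4.0415 ≠ 1.7321 ✗
  …
  (7.5, 7.5, 105°): r_1=1.7321, r_2=1.5529, r_3=0.5774, r_4=0.5176, r_5=1.0000, r_6=1.5529, r_7=5.0000 — all match ✓
Only this pose fits every beam.

(x, y, θ) = (7.5, 7.5, 105°)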